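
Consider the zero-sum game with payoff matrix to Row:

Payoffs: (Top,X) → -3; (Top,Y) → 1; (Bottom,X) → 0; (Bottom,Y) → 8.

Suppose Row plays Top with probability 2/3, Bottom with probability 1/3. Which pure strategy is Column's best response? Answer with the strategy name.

X

If Column plays X, Row's expected payoff is (2/3)·(-3) + (1/3)·0 = -2.
If Column plays Y, Row's expected payoff is (2/3)·1 + (1/3)·8 = 10/3.
Column minimizes Row's payoff; the smallest is -2, so the best response is X.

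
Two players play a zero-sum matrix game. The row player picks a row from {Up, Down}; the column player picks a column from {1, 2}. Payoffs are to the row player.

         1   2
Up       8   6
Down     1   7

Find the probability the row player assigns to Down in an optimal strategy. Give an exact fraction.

Row minima: Up → 6, Down → 1; maximin = 6.
Column maxima: 1 → 8, 2 → 7; minimax = 7.
6 ≠ 7, so there is no saddle point; optimal play is mixed.
Let the row player play Up with probability p. Expected payoff against 1: 8p + 1(1−p) = 7p + 1; against 2: 6p + 7(1−p) = −p + 7.
Setting these equal: 7p + 1 = −p + 7 ⇒ 8p = 6 ⇒ p = 3/4, and the value is (7)·(3/4) + 1 = 25/4.
For the column player: with q = P(1), equating Up's and Down's payoffs gives 2q + 6 = −6q + 7 ⇒ q = 1/8.

1/4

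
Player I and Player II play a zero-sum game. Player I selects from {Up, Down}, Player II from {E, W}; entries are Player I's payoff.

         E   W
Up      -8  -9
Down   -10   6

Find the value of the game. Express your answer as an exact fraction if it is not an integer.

Row minima: Up → -9, Down → -10; maximin = -9.
Column maxima: E → -8, W → 6; minimax = -8.
-9 ≠ -8, so there is no saddle point; optimal play is mixed.
Let Player I play Up with probability p. Expected payoff against E: (-8)p + (-10)(1−p) = 2p − 10; against W: (-9)p + 6(1−p) = −15p + 6.
Setting these equal: 2p − 10 = −15p + 6 ⇒ 17p = 16 ⇒ p = 16/17, and the value is (2)·(16/17) − 10 = -138/17.
For Player II: with q = P(E), equating Up's and Down's payoffs gives q − 9 = −16q + 6 ⇒ q = 15/17.

-138/17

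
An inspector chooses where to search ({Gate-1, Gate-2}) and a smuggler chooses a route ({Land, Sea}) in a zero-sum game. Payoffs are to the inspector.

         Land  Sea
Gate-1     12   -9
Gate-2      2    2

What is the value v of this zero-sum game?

2

Row minima: Gate-1 → -9, Gate-2 → 2; maximin = 2.
Column maxima: Land → 12, Sea → 2; minimax = 2.
Since maximin = minimax = 2, there is a saddle point and the value is 2.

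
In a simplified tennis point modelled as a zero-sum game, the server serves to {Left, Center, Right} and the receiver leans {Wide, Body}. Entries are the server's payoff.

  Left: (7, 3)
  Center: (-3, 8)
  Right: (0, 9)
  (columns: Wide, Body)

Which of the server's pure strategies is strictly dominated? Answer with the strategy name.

Right gives a strictly higher payoff than Center against every column: 0 > -3, 9 > 8.
So Center is strictly dominated and the server never plays it.

Center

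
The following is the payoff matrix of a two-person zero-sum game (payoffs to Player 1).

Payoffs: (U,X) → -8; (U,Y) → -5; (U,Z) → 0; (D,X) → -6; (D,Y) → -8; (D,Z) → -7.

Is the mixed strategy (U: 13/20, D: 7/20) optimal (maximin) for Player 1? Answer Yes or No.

No

Against X this mix gives (13/20)·(-8) + (7/20)·(-6) = -73/10.
Against Y this mix gives (13/20)·(-5) + (7/20)·(-8) = -121/20.
Against Z this mix gives (13/20)·0 + (7/20)·(-7) = -49/20.
Player 2 will play X, holding Player 1 to -73/10. Shifting weight toward the row that does better against X would raise this floor (the equalizing mix achieves -34/5 against both X and Y), so the proposed strategy is not optimal.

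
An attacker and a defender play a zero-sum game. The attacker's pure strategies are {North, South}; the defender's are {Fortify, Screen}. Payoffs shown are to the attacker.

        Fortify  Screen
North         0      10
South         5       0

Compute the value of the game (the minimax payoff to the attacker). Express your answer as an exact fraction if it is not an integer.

10/3

Row minima: North → 0, South → 0; maximin = 0.
Column maxima: Fortify → 5, Screen → 10; minimax = 5.
0 ≠ 5, so there is no saddle point; optimal play is mixed.
Let the attacker play North with probability p. Expected payoff against Fortify: 0p + 5(1−p) = −5p + 5; against Screen: 10p + 0(1−p) = 10p.
Setting these equal: −5p + 5 = 10p ⇒ −15p = -5 ⇒ p = 1/3, and the value is (-5)·(1/3) + 5 = 10/3.
For the defender: with q = P(Fortify), equating North's and South's payoffs gives −10q + 10 = 5q ⇒ q = 2/3.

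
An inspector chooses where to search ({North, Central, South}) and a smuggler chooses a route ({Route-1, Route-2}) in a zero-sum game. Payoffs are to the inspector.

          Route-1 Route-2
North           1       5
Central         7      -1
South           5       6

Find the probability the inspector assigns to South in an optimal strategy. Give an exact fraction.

8/9

Row minima: North → 1, Central → -1, South → 5; maximin = 5.
Column maxima: Route-1 → 7, Route-2 → 6; minimax = 6.
5 ≠ 6, so there is no saddle point; optimal play is mixed.
North is strictly dominated by South, so the inspector never plays it.
On the remaining 2×2 (Central, South vs Route-1, Route-2):
Let the inspector play Central with probability p. Expected payoff against Route-1: 7p + 5(1−p) = 2p + 5; against Route-2: (-1)p + 6(1−p) = −7p + 6.
Setting these equal: 2p + 5 = −7p + 6 ⇒ 9p = 1 ⇒ p = 1/9, and the value is (2)·(1/9) + 5 = 47/9.
For the smuggler: with q = P(Route-1), equating Central's and South's payoffs gives 8q − 1 = −q + 6 ⇒ q = 7/9.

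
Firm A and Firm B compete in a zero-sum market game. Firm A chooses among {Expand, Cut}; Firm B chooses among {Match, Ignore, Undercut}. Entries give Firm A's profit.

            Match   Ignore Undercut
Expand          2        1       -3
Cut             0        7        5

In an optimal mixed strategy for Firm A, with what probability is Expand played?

1/2

Row minima: Expand → -3, Cut → 0; maximin = 0.
Column maxima: Match → 2, Ignore → 7, Undercut → 5; minimax = 2.
0 ≠ 2, so there is no saddle point; optimal play is mixed.
Ignore is strictly dominated by Undercut (it gives Firm A strictly more in every row), so Firm B never plays it.
On the remaining 2×2 (Expand, Cut vs Match, Undercut):
Let Firm A play Expand with probability p. Expected payoff against Match: 2p + 0(1−p) = 2p; against Undercut: (-3)p + 5(1−p) = −8p + 5.
Setting these equal: 2p = −8p + 5 ⇒ 10p = 5 ⇒ p = 1/2, and the value is (2)·(1/2) = 1.
For Firm B: with q = P(Match), equating Expand's and Cut's payoffs gives 5q − 3 = −5q + 5 ⇒ q = 4/5.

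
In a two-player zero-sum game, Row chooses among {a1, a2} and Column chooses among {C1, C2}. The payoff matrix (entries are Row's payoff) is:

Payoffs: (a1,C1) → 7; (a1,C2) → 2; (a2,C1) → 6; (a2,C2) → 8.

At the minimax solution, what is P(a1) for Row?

2/7

Row minima: a1 → 2, a2 → 6; maximin = 6.
Column maxima: C1 → 7, C2 → 8; minimax = 7.
6 ≠ 7, so there is no saddle point; optimal play is mixed.
Let Row play a1 with probability p. Expected payoff against C1: 7p + 6(1−p) = p + 6; against C2: 2p + 8(1−p) = −6p + 8.
Setting these equal: p + 6 = −6p + 8 ⇒ 7p = 2 ⇒ p = 2/7, and the value is (1)·(2/7) + 6 = 44/7.
For Column: with q = P(C1), equating a1's and a2's payoffs gives 5q + 2 = −2q + 8 ⇒ q = 6/7.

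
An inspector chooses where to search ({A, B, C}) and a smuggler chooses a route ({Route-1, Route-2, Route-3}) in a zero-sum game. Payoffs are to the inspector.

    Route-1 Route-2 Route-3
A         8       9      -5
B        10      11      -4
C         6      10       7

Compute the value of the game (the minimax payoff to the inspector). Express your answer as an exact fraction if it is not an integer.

Row minima: A → -5, B → -4, C → 6; maximin = 6.
Column maxima: Route-1 → 10, Route-2 → 11, Route-3 → 7; minimax = 7.
6 ≠ 7, so there is no saddle point; optimal play is mixed.
A is strictly dominated by B, so the inspector never plays it.
Route-2 is strictly dominated by Route-1 (it gives the inspector strictly more in every row), so the smuggler never plays it.
On the remaining 2×2 (B, C vs Route-1, Route-3):
Let the inspector play B with probability p. Expected payoff against Route-1: 10p + 6(1−p) = 4p + 6; against Route-3: (-4)p + 7(1−p) = −11p + 7.
Setting these equal: 4p + 6 = −11p + 7 ⇒ 15p = 1 ⇒ p = 1/15, and the value is (4)·(1/15) + 6 = 94/15.
For the smuggler: with q = P(Route-1), equating B's and C's payoffs gives 14q − 4 = −q + 7 ⇒ q = 11/15.

94/15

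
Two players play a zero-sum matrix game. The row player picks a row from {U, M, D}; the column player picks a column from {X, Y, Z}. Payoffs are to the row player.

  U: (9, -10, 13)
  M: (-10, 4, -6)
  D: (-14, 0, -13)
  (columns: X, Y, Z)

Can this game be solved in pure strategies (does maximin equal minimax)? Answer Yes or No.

Row minima: U → -10, M → -10, D → -14; maximin = -10.
Column maxima: X → 9, Y → 4, Z → 13; minimax = 4.
-10 ≠ 4, so no pure-strategy equilibrium exists.

No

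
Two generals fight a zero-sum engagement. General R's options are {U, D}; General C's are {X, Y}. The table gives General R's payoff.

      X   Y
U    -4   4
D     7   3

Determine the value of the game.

10/3

Row minima: U → -4, D → 3; maximin = 3.
Column maxima: X → 7, Y → 4; minimax = 4.
3 ≠ 4, so there is no saddle point; optimal play is mixed.
Let General R play U with probability p. Expected payoff against X: (-4)p + 7(1−p) = −11p + 7; against Y: 4p + 3(1−p) = p + 3.
Setting these equal: −11p + 7 = p + 3 ⇒ −12p = -4 ⇒ p = 1/3, and the value is (-11)·(1/3) + 7 = 10/3.
For General C: with q = P(X), equating U's and D's payoffs gives −8q + 4 = 4q + 3 ⇒ q = 1/12.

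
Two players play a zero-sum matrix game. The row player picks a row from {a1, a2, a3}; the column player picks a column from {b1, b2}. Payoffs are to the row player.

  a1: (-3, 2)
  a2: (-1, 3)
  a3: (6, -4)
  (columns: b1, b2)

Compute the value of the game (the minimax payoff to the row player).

Row minima: a1 → -3, a2 → -1, a3 → -4; maximin = -1.
Column maxima: b1 → 6, b2 → 3; minimax = 3.
-1 ≠ 3, so there is no saddle point; optimal play is mixed.
a1 is strictly dominated by a2, so the row player never plays it.
On the remaining 2×2 (a2, a3 vs b1, b2):
Let the row player play a2 with probability p. Expected payoff against b1: (-1)p + 6(1−p) = −7p + 6; against b2: 3p + (-4)(1−p) = 7p − 4.
Setting these equal: −7p + 6 = 7p − 4 ⇒ −14p = -10 ⇒ p = 5/7, and the value is (-7)·(5/7) + 6 = 1.
For the column player: with q = P(b1), equating a2's and a3's payoffs gives −4q + 3 = 10q − 4 ⇒ q = 1/2.

1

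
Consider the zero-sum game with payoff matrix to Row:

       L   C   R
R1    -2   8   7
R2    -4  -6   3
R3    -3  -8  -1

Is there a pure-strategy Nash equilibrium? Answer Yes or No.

Row minima: R1 → -2, R2 → -6, R3 → -8; maximin = -2.
Column maxima: L → -2, C → 8, R → 7; minimax = -2.
maximin = minimax = -2, so a saddle point exists.

Yes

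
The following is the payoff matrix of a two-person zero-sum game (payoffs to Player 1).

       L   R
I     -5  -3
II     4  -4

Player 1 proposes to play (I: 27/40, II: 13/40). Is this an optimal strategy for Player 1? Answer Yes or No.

No

Against L this mix gives (27/40)·(-5) + (13/40)·4 = -83/40.
Against R this mix gives (27/40)·(-3) + (13/40)·(-4) = -133/40.
Player 2 will play R, holding Player 1 to -133/40. Shifting weight toward the row that does better against R would raise this floor (the equalizing mix achieves -16/5 against both R and L), so the proposed strategy is not optimal.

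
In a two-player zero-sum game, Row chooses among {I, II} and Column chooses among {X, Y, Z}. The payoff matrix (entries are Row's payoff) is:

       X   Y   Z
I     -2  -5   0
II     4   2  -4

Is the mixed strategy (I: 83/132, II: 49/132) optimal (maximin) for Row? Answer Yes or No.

No

Against X this mix gives (83/132)·(-2) + (49/132)·4 = 5/22.
Against Y this mix gives (83/132)·(-5) + (49/132)·2 = -317/132.
Against Z this mix gives (83/132)·0 + (49/132)·(-4) = -49/33.
Column will play Y, holding Row to -317/132. Shifting weight toward the row that does better against Y would raise this floor (the equalizing mix achieves -20/11 against both Y and Z), so the proposed strategy is not optimal.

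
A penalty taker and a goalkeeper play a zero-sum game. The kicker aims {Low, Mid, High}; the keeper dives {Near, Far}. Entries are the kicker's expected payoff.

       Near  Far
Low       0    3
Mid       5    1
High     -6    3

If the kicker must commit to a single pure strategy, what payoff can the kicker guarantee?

Row minima: Low → 0, Mid → 1, High → -6.
The best of these is 1.

1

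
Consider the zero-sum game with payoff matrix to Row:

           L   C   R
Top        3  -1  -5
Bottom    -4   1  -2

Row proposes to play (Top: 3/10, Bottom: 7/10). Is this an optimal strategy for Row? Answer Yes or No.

No

Against L this mix gives (3/10)·3 + (7/10)·(-4) = -19/10.
Against C this mix gives (3/10)·(-1) + (7/10)·1 = 2/5.
Against R this mix gives (3/10)·(-5) + (7/10)·(-2) = -29/10.
Column will play R, holding Row to -29/10. Shifting weight toward the row that does better against R would raise this floor (the equalizing mix achieves -13/5 against both R and L), so the proposed strategy is not optimal.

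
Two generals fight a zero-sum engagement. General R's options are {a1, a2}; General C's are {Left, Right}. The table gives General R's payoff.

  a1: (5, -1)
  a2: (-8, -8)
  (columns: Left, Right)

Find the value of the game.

-1

Row minima: a1 → -1, a2 → -8; maximin = -1.
Column maxima: Left → 5, Right → -1; minimax = -1.
Since maximin = minimax = -1, there is a saddle point and the value is -1.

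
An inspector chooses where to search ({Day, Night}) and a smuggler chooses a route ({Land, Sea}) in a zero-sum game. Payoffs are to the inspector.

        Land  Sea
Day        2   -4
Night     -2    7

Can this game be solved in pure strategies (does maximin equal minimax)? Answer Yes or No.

Row minima: Day → -4, Night → -2; maximin = -2.
Column maxima: Land → 2, Sea → 7; minimax = 2.
-2 ≠ 2, so no pure-strategy equilibrium exists.

No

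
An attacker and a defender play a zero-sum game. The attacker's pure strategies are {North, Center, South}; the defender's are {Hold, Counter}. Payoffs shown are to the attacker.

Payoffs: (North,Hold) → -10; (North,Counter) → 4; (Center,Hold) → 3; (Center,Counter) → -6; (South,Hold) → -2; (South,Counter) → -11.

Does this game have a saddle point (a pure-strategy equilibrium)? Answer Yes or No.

No

Row minima: North → -10, Center → -6, South → -11; maximin = -6.
Column maxima: Hold → 3, Counter → 4; minimax = 3.
-6 ≠ 3, so no pure-strategy equilibrium exists.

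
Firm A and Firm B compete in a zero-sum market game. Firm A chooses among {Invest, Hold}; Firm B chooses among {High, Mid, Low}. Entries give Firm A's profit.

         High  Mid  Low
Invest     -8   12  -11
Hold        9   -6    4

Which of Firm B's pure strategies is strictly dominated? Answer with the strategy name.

High

Low holds Firm A's payoff strictly below High in every row: -11 < -8, 4 < 9.
So High is strictly dominated for Firm B.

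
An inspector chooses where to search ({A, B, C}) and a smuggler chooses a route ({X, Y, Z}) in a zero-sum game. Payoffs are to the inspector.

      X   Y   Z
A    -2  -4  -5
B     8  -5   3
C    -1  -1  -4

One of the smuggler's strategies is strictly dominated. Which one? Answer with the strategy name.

X

Z holds the inspector's payoff strictly below X in every row: -5 < -2, 3 < 8, -4 < -1.
So X is strictly dominated for the smuggler.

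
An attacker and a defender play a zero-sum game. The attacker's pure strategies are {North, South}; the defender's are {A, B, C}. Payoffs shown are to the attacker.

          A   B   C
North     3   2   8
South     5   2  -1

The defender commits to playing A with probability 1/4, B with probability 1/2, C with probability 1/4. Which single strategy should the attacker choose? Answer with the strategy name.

North

Expected payoff of North: (1/4)·3 + (1/2)·2 + (1/4)·8 = 15/4.
Expected payoff of South: (1/4)·5 + (1/2)·2 + (1/4)·(-1) = 2.
The largest is 15/4, so the attacker's best response is North.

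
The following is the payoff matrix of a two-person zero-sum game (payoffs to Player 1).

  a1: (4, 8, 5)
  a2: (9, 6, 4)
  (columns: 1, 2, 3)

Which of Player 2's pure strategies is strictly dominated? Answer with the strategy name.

2

3 holds Player 1's payoff strictly below 2 in every row: 5 < 8, 4 < 6.
So 2 is strictly dominated for Player 2.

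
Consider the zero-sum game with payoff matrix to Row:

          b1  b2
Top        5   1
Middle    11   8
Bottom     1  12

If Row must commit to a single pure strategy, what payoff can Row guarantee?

8

Row minima: Top → 1, Middle → 8, Bottom → 1.
The best of these is 8.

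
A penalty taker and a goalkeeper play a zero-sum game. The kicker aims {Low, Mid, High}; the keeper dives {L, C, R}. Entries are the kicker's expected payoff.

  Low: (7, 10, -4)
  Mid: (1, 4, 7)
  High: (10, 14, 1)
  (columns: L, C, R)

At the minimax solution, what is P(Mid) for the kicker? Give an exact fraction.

Row minima: Low → -4, Mid → 1, High → 1; maximin = 1.
Column maxima: L → 10, C → 14, R → 7; minimax = 7.
1 ≠ 7, so there is no saddle point; optimal play is mixed.
Low is strictly dominated by High, so the kicker never plays it.
C is strictly dominated by L (it gives the kicker strictly more in every row), so the keeper never plays it.
On the remaining 2×2 (Mid, High vs L, R):
Let the kicker play Mid with probability p. Expected payoff against L: 1p + 10(1−p) = −9p + 10; against R: 7p + 1(1−p) = 6p + 1.
Setting these equal: −9p + 10 = 6p + 1 ⇒ −15p = -9 ⇒ p = 3/5, and the value is (-9)·(3/5) + 10 = 23/5.
For the keeper: with q = P(L), equating Mid's and High's payoffs gives −6q + 7 = 9q + 1 ⇒ q = 2/5.

3/5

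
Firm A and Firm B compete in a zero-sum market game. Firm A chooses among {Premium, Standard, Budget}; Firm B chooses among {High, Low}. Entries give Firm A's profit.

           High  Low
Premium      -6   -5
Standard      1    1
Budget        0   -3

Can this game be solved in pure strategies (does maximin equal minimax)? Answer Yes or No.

Yes

Row minima: Premium → -6, Standard → 1, Budget → -3; maximin = 1.
Column maxima: High → 1, Low → 1; minimax = 1.
maximin = minimax = 1, so a saddle point exists.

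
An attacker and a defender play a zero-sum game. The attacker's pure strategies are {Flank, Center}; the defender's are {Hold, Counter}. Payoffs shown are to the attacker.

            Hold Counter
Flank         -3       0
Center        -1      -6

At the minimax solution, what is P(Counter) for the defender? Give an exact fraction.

Row minima: Flank → -3, Center → -6; maximin = -3.
Column maxima: Hold → -1, Counter → 0; minimax = -1.
-3 ≠ -1, so there is no saddle point; optimal play is mixed.
Let the attacker play Flank with probability p. Expected payoff against Hold: (-3)p + (-1)(1−p) = −2p − 1; against Counter: 0p + (-6)(1−p) = 6p − 6.
Setting these equal: −2p − 1 = 6p − 6 ⇒ −8p = -5 ⇒ p = 5/8, and the value is (-2)·(5/8) − 1 = -9/4.
For the defender: with q = P(Hold), equating Flank's and Center's payoffs gives −3q = 5q − 6 ⇒ q = 3/4.

1/4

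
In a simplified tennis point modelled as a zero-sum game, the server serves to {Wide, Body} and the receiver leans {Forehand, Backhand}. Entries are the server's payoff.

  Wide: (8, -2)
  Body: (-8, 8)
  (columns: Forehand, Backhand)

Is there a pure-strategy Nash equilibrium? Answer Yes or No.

No

Row minima: Wide → -2, Body → -8; maximin = -2.
Column maxima: Forehand → 8, Backhand → 8; minimax = 8.
-2 ≠ 8, so no pure-strategy equilibrium exists.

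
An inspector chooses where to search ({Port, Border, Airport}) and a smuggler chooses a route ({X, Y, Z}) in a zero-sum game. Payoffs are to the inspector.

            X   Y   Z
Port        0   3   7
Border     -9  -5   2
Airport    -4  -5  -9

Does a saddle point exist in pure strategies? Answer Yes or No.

Row minima: Port → 0, Border → -9, Airport → -9; maximin = 0.
Column maxima: X → 0, Y → 3, Z → 7; minimax = 0.
maximin = minimax = 0, so a saddle point exists.

Yes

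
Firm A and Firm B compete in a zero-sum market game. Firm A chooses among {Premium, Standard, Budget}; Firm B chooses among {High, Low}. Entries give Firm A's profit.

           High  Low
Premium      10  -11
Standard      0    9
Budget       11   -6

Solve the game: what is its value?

99/26

Row minima: Premium → -11, Standard → 0, Budget → -6; maximin = 0.
Column maxima: High → 11, Low → 9; minimax = 9.
0 ≠ 9, so there is no saddle point; optimal play is mixed.
Premium is strictly dominated by Budget, so Firm A never plays it.
On the remaining 2×2 (Standard, Budget vs High, Low):
Let Firm A play Standard with probability p. Expected payoff against High: 0p + 11(1−p) = −11p + 11; against Low: 9p + (-6)(1−p) = 15p − 6.
Setting these equal: −11p + 11 = 15p − 6 ⇒ −26p = -17 ⇒ p = 17/26, and the value is (-11)·(17/26) + 11 = 99/26.
For Firm B: with q = P(High), equating Standard's and Budget's payoffs gives −9q + 9 = 17q − 6 ⇒ q = 15/26.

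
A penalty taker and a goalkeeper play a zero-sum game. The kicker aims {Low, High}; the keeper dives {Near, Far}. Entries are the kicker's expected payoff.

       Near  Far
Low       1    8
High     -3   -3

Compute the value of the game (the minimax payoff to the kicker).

1

Row minima: Low → 1, High → -3; maximin = 1.
Column maxima: Near → 1, Far → 8; minimax = 1.
Since maximin = minimax = 1, there is a saddle point and the value is 1.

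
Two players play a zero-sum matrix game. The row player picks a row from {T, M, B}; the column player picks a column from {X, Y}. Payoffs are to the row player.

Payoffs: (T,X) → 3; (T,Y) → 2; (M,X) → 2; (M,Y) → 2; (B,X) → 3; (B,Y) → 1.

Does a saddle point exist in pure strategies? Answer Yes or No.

Yes

Row minima: T → 2, M → 2, B → 1; maximin = 2.
Column maxima: X → 3, Y → 2; minimax = 2.
maximin = minimax = 2, so a saddle point exists.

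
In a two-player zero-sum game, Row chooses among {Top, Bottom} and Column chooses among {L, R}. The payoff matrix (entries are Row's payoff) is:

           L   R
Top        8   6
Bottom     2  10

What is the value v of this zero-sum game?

34/5

Row minima: Top → 6, Bottom → 2; maximin = 6.
Column maxima: L → 8, R → 10; minimax = 8.
6 ≠ 8, so there is no saddle point; optimal play is mixed.
Let Row play Top with probability p. Expected payoff against L: 8p + 2(1−p) = 6p + 2; against R: 6p + 10(1−p) = −4p + 10.
Setting these equal: 6p + 2 = −4p + 10 ⇒ 10p = 8 ⇒ p = 4/5, and the value is (6)·(4/5) + 2 = 34/5.
For Column: with q = P(L), equating Top's and Bottom's payoffs gives 2q + 6 = −8q + 10 ⇒ q = 2/5.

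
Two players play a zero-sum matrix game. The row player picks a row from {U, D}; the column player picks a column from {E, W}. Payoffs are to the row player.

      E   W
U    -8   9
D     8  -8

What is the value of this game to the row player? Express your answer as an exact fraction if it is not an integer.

8/33

Row minima: U → -8, D → -8; maximin = -8.
Column maxima: E → 8, W → 9; minimax = 8.
-8 ≠ 8, so there is no saddle point; optimal play is mixed.
Let the row player play U with probability p. Expected payoff against E: (-8)p + 8(1−p) = −16p + 8; against W: 9p + (-8)(1−p) = 17p − 8.
Setting these equal: −16p + 8 = 17p − 8 ⇒ −33p = -16 ⇒ p = 16/33, and the value is (-16)·(16/33) + 8 = 8/33.
For the column player: with q = P(E), equating U's and D's payoffs gives −17q + 9 = 16q − 8 ⇒ q = 17/33.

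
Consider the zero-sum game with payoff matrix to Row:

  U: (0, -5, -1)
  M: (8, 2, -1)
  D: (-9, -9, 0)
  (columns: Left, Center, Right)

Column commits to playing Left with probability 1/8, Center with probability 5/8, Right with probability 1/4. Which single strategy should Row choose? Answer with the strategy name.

M

Expected payoff of U: (1/8)·0 + (5/8)·(-5) + (1/4)·(-1) = -27/8.
Expected payoff of M: (1/8)·8 + (5/8)·2 + (1/4)·(-1) = 2.
Expected payoff of D: (1/8)·(-9) + (5/8)·(-9) + (1/4)·0 = -27/4.
The largest is 2, so Row's best response is M.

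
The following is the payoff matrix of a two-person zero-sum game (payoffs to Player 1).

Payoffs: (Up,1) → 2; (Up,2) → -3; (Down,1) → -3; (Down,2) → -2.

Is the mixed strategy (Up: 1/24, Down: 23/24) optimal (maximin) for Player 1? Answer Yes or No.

No

Against 1 this mix gives (1/24)·2 + (23/24)·(-3) = -67/24.
Against 2 this mix gives (1/24)·(-3) + (23/24)·(-2) = -49/24.
Player 2 will play 1, holding Player 1 to -67/24. Shifting weight toward the row that does better against 1 would raise this floor (the equalizing mix achieves -13/6 against both 1 and 2), so the proposed strategy is not optimal.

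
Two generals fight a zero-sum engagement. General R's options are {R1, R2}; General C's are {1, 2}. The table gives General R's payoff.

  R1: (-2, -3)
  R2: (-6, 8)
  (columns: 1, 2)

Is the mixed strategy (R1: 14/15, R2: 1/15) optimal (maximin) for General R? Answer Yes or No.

Against 1 this mix gives (14/15)·(-2) + (1/15)·(-6) = -34/15.
Against 2 this mix gives (14/15)·(-3) + (1/15)·8 = -34/15.
All of General C's active replies (1, 2) yield -34/15, and no column does worse for General R. The mix makes General C indifferent and guarantees -34/15, so it is optimal.

Yes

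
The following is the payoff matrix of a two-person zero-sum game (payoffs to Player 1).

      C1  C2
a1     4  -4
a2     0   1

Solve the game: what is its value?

Row minima: a1 → -4, a2 → 0; maximin = 0.
Column maxima: C1 → 4, C2 → 1; minimax = 1.
0 ≠ 1, so there is no saddle point; optimal play is mixed.
Let Player 1 play a1 with probability p. Expected payoff against C1: 4p + 0(1−p) = 4p; against C2: (-4)p + 1(1−p) = −5p + 1.
Setting these equal: 4p = −5p + 1 ⇒ 9p = 1 ⇒ p = 1/9, and the value is (4)·(1/9) = 4/9.
For Player 2: with q = P(C1), equating a1's and a2's payoffs gives 8q − 4 = −q + 1 ⇒ q = 5/9.

4/9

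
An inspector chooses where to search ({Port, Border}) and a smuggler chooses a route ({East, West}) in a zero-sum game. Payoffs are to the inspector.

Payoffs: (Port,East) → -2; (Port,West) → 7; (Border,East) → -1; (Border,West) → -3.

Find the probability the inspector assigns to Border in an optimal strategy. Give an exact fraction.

Row minima: Port → -2, Border → -3; maximin = -2.
Column maxima: East → -1, West → 7; minimax = -1.
-2 ≠ -1, so there is no saddle point; optimal play is mixed.
Let the inspector play Port with probability p. Expected payoff against East: (-2)p + (-1)(1−p) = −p − 1; against West: 7p + (-3)(1−p) = 10p − 3.
Setting these equal: −p − 1 = 10p − 3 ⇒ −11p = -2 ⇒ p = 2/11, and the value is (-1)·(2/11) − 1 = -13/11.
For the smuggler: with q = P(East), equating Port's and Border's payoffs gives −9q + 7 = 2q − 3 ⇒ q = 10/11.

9/11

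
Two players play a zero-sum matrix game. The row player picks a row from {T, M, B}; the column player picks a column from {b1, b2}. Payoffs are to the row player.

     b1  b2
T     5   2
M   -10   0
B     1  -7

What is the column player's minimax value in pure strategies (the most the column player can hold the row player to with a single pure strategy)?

Column maxima: b1 → 5, b2 → 2.
The smallest of these is 2.

2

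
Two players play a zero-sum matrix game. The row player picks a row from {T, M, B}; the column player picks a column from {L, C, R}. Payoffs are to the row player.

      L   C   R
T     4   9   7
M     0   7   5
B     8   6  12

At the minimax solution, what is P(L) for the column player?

3/7

Row minima: T → 4, M → 0, B → 6; maximin = 6.
Column maxima: L → 8, C → 9, R → 12; minimax = 8.
6 ≠ 8, so there is no saddle point; optimal play is mixed.
M is strictly dominated by T, so the row player never plays it.
R is strictly dominated by L (it gives the row player strictly more in every row), so the column player never plays it.
On the remaining 2×2 (T, B vs L, C):
Let the row player play T with probability p. Expected payoff against L: 4p + 8(1−p) = −4p + 8; against C: 9p + 6(1−p) = 3p + 6.
Setting these equal: −4p + 8 = 3p + 6 ⇒ −7p = -2 ⇒ p = 2/7, and the value is (-4)·(2/7) + 8 = 48/7.
For the column player: with q = P(L), equating T's and B's payoffs gives −5q + 9 = 2q + 6 ⇒ q = 3/7.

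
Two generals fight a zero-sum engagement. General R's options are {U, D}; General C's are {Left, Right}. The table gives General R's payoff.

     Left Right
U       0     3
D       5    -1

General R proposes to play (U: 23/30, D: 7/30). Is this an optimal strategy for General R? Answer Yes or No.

No

Against Left this mix gives (23/30)·0 + (7/30)·5 = 7/6.
Against Right this mix gives (23/30)·3 + (7/30)·(-1) = 31/15.
General C will play Left, holding General R to 7/6. Shifting weight toward the row that does better against Left would raise this floor (the equalizing mix achieves 5/3 against both Left and Right), so the proposed strategy is not optimal.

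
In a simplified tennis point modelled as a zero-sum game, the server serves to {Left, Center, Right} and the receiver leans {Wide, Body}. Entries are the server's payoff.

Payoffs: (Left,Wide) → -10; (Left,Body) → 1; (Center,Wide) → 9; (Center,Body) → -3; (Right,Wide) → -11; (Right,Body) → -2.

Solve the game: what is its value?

-21/23

Row minima: Left → -10, Center → -3, Right → -11; maximin = -3.
Column maxima: Wide → 9, Body → 1; minimax = 1.
-3 ≠ 1, so there is no saddle point; optimal play is mixed.
Right is strictly dominated by Left, so the server never plays it.
On the remaining 2×2 (Left, Center vs Wide, Body):
Let the server play Left with probability p. Expected payoff against Wide: (-10)p + 9(1−p) = −19p + 9; against Body: 1p + (-3)(1−p) = 4p − 3.
Setting these equal: −19p + 9 = 4p − 3 ⇒ −23p = -12 ⇒ p = 12/23, and the value is (-19)·(12/23) + 9 = -21/23.
For the receiver: with q = P(Wide), equating Left's and Center's payoffs gives −11q + 1 = 12q − 3 ⇒ q = 4/23.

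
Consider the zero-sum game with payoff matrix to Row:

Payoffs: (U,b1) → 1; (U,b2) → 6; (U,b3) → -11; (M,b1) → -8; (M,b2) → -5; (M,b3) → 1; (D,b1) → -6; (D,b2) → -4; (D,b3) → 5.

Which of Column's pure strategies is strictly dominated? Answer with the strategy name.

b2

b1 holds Row's payoff strictly below b2 in every row: 1 < 6, -8 < -5, -6 < -4.
So b2 is strictly dominated for Column.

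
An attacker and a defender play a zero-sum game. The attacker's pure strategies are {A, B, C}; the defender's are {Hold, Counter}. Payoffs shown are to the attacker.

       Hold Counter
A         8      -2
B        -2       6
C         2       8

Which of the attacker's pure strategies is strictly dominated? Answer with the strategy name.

B

C gives a strictly higher payoff than B against every column: 2 > -2, 8 > 6.
So B is strictly dominated and the attacker never plays it.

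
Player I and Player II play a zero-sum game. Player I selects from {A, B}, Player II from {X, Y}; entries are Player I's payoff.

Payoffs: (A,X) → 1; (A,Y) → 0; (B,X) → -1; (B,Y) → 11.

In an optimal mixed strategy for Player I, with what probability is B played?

1/13

Row minima: A → 0, B → -1; maximin = 0.
Column maxima: X → 1, Y → 11; minimax = 1.
0 ≠ 1, so there is no saddle point; optimal play is mixed.
Let Player I play A with probability p. Expected payoff against X: 1p + (-1)(1−p) = 2p − 1; against Y: 0p + 11(1−p) = −11p + 11.
Setting these equal: 2p − 1 = −11p + 11 ⇒ 13p = 12 ⇒ p = 12/13, and the value is (2)·(12/13) − 1 = 11/13.
For Player II: with q = P(X), equating A's and B's payoffs gives q = −12q + 11 ⇒ q = 11/13.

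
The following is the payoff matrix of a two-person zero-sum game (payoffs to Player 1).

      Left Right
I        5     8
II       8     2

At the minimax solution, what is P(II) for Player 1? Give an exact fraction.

1/3

Row minima: I → 5, II → 2; maximin = 5.
Column maxima: Left → 8, Right → 8; minimax = 8.
5 ≠ 8, so there is no saddle point; optimal play is mixed.
Let Player 1 play I with probability p. Expected payoff against Left: 5p + 8(1−p) = −3p + 8; against Right: 8p + 2(1−p) = 6p + 2.
Setting these equal: −3p + 8 = 6p + 2 ⇒ −9p = -6 ⇒ p = 2/3, and the value is (-3)·(2/3) + 8 = 6.
For Player 2: with q = P(Left), equating I's and II's payoffs gives −3q + 8 = 6q + 2 ⇒ q = 2/3.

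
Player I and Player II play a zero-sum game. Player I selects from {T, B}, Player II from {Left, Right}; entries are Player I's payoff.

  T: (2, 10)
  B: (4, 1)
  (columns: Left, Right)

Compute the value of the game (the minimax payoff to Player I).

38/11

Row minima: T → 2, B → 1; maximin = 2.
Column maxima: Left → 4, Right → 10; minimax = 4.
2 ≠ 4, so there is no saddle point; optimal play is mixed.
Let Player I play T with probability p. Expected payoff against Left: 2p + 4(1−p) = −2p + 4; against Right: 10p + 1(1−p) = 9p + 1.
Setting these equal: −2p + 4 = 9p + 1 ⇒ −11p = -3 ⇒ p = 3/11, and the value is (-2)·(3/11) + 4 = 38/11.
For Player II: with q = P(Left), equating T's and B's payoffs gives −8q + 10 = 3q + 1 ⇒ q = 9/11.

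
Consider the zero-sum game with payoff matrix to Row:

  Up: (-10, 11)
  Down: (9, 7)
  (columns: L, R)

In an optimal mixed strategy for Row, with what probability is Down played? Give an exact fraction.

21/23

Row minima: Up → -10, Down → 7; maximin = 7.
Column maxima: L → 9, R → 11; minimax = 9.
7 ≠ 9, so there is no saddle point; optimal play is mixed.
Let Row play Up with probability p. Expected payoff against L: (-10)p + 9(1−p) = −19p + 9; against R: 11p + 7(1−p) = 4p + 7.
Setting these equal: −19p + 9 = 4p + 7 ⇒ −23p = -2 ⇒ p = 2/23, and the value is (-19)·(2/23) + 9 = 169/23.
For Column: with q = P(L), equating Up's and Down's payoffs gives −21q + 11 = 2q + 7 ⇒ q = 4/23.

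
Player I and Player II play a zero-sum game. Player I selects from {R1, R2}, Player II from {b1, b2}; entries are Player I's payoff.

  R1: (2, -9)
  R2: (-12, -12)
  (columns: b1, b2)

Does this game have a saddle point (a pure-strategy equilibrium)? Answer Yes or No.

Row minima: R1 → -9, R2 → -12; maximin = -9.
Column maxima: b1 → 2, b2 → -9; minimax = -9.
maximin = minimax = -9, so a saddle point exists.

Yes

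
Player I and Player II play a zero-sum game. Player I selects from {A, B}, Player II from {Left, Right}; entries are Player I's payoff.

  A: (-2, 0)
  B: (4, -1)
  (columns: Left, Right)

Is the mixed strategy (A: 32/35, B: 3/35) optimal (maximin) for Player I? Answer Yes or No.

No

Against Left this mix gives (32/35)·(-2) + (3/35)·4 = -52/35.
Against Right this mix gives (32/35)·0 + (3/35)·(-1) = -3/35.
Player II will play Left, holding Player I to -52/35. Shifting weight toward the row that does better against Left would raise this floor (the equalizing mix achieves -2/7 against both Left and Right), so the proposed strategy is not optimal.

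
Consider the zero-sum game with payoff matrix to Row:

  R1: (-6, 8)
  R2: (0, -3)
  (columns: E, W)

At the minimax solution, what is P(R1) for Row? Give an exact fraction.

3/17

Row minima: R1 → -6, R2 → -3; maximin = -3.
Column maxima: E → 0, W → 8; minimax = 0.
-3 ≠ 0, so there is no saddle point; optimal play is mixed.
Let Row play R1 with probability p. Expected payoff against E: (-6)p + 0(1−p) = −6p; against W: 8p + (-3)(1−p) = 11p − 3.
Setting these equal: −6p = 11p − 3 ⇒ −17p = -3 ⇒ p = 3/17, and the value is (-6)·(3/17) = -18/17.
For Column: with q = P(E), equating R1's and R2's payoffs gives −14q + 8 = 3q − 3 ⇒ q = 11/17.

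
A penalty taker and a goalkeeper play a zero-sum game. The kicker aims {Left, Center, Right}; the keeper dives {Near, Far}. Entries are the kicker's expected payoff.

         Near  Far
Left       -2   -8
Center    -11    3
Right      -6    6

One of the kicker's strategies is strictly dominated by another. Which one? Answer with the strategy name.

Right gives a strictly higher payoff than Center against every column: -6 > -11, 6 > 3.
So Center is strictly dominated and the kicker never plays it.

Center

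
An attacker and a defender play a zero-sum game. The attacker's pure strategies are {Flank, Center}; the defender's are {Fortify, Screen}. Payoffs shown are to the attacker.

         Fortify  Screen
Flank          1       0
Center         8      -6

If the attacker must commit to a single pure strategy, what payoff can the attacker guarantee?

0

Row minima: Flank → 0, Center → -6.
The best of these is 0.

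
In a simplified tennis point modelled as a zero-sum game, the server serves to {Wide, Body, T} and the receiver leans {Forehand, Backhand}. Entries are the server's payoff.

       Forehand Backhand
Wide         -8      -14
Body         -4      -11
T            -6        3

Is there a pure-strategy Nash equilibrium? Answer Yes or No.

No

Row minima: Wide → -14, Body → -11, T → -6; maximin = -6.
Column maxima: Forehand → -4, Backhand → 3; minimax = -4.
-6 ≠ -4, so no pure-strategy equilibrium exists.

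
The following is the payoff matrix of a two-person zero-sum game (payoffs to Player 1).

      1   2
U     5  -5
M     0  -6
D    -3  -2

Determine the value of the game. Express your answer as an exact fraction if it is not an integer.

Row minima: U → -5, M → -6, D → -3; maximin = -3.
Column maxima: 1 → 5, 2 → -2; minimax = -2.
-3 ≠ -2, so there is no saddle point; optimal play is mixed.
M is strictly dominated by U, so Player 1 never plays it.
On the remaining 2×2 (U, D vs 1, 2):
Let Player 1 play U with probability p. Expected payoff against 1: 5p + (-3)(1−p) = 8p − 3; against 2: (-5)p + (-2)(1−p) = −3p − 2.
Setting these equal: 8p − 3 = −3p − 2 ⇒ 11p = 1 ⇒ p = 1/11, and the value is (8)·(1/11) − 3 = -25/11.
For Player 2: with q = P(1), equating U's and D's payoffs gives 10q − 5 = −q − 2 ⇒ q = 3/11.

-25/11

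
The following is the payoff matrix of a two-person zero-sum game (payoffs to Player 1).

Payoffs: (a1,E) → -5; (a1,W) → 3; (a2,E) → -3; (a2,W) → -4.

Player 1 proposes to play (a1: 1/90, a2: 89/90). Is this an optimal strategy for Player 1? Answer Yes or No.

Against E this mix gives (1/90)·(-5) + (89/90)·(-3) = -136/45.
Against W this mix gives (1/90)·3 + (89/90)·(-4) = -353/90.
Player 2 will play W, holding Player 1 to -353/90. Shifting weight toward the row that does better against W would raise this floor (the equalizing mix achieves -29/9 against both W and E), so the proposed strategy is not optimal.

No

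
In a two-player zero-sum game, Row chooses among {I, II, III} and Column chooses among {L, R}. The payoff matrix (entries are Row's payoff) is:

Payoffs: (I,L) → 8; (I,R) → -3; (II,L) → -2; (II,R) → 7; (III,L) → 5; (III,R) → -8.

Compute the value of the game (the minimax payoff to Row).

5/2

Row minima: I → -3, II → -2, III → -8; maximin = -2.
Column maxima: L → 8, R → 7; minimax = 7.
-2 ≠ 7, so there is no saddle point; optimal play is mixed.
III is strictly dominated by I, so Row never plays it.
On the remaining 2×2 (I, II vs L, R):
Let Row play I with probability p. Expected payoff against L: 8p + (-2)(1−p) = 10p − 2; against R: (-3)p + 7(1−p) = −10p + 7.
Setting these equal: 10p − 2 = −10p + 7 ⇒ 20p = 9 ⇒ p = 9/20, and the value is (10)·(9/20) − 2 = 5/2.
For Column: with q = P(L), equating I's and II's payoffs gives 11q − 3 = −9q + 7 ⇒ q = 1/2.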